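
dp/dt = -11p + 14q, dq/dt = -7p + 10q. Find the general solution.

p(t) = -2K_1e^(-4t) + K_2e^(3t), q(t) = -K_1e^(-4t) + K_2e^(3t)

Coefficient matrix A = [[-11, 14], [-7, 10]].
Characteristic polynomial det(A - λI) = λ^2 + λ - 12 = 0.
Eigenvalues λ = -4, 3.
For λ=-4: (A-λI) row 1 is [-7, 14], so an eigenvector is (-2, -1).
For λ=3: (A-λI) row 1 is [-14, 14], so an eigenvector is (1, 1).
General solution: K_1e^(-4t)(-2,-1) + K_2e^(3t)(1,1).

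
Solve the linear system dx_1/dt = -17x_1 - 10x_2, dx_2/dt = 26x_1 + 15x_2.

Coefficient matrix A = [[-17, -10], [26, 15]].
Characteristic polynomial det(A - λI) = λ^2 + 2λ + 5 = 0.
Eigenvalues λ = -1 ± 2i (complex conjugate pair).
For λ=-1+2i: an eigenvector is (2,-3) - i(-1,2) = (2 + i, -3 - 2i).
A real fundamental pair from Re and Im of e^((-1+2i)t)v: X_1 = e^(-t)(cos(2t)·(2,-3) + sin(2t)·(-1,2)), X_2 = e^(-t)(sin(2t)·(2,-3) - cos(2t)·(-1,2)).
General solution: C_1X_1 + C_2X_2.

x_1(t) = -C_1e^(-t)sin(2t) + 2C_1e^(-t)cos(2t) + 2C_2e^(-t)sin(2t) + C_2e^(-t)cos(2t), x_2(t) = 2C_1e^(-t)sin(2t) - 3C_1e^(-t)cos(2t) - 3C_2e^(-t)sin(2t) - 2C_2e^(-t)cos(2t)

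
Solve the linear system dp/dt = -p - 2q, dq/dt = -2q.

p(t) = C_1e^(-t) + 2C_2e^(-2t), q(t) = C_2e^(-2t)

Coefficient matrix A = [[-1, -2], [0, -2]].
Characteristic polynomial det(A - λI) = λ^2 + 3λ + 2 = 0.
Eigenvalues λ = -1, -2.
For λ=-1: (A-λI) row 1 is [0, -2], so an eigenvector is (1, 0).
For λ=-2: (A-λI) row 1 is [1, -2], so an eigenvector is (2, 1).
General solution: C_1e^(-t)(1,0) + C_2e^(-2t)(2,1).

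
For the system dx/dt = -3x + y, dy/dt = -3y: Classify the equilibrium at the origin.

A = [[-3,1],[0,-3]]; det(A-λI) = λ^2 + 6λ + 9.
repeated λ = -3 with a single eigenvector.

stable improper node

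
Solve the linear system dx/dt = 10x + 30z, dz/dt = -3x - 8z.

Coefficient matrix A = [[10, 30], [-3, -8]].
Characteristic polynomial det(A - λI) = λ^2 - 2λ + 10 = 0.
Eigenvalues λ = 1 ± 3i (complex conjugate pair).
For λ=1+3i: an eigenvector is (-3,1) - i(1,0) = (-3 - i, 1).
A real fundamental pair from Re and Im of e^((1+3i)t)v: X_1 = e^(t)(cos(3t)·(-3,1) + sin(3t)·(1,0)), X_2 = e^(t)(sin(3t)·(-3,1) - cos(3t)·(1,0)).
General solution: C_1X_1 + C_2X_2.

x(t) = C_1e^(t)sin(3t) - 3C_1e^(t)cos(3t) - 3C_2e^(t)sin(3t) - C_2e^(t)cos(3t), z(t) = C_1e^(t)cos(3t) + C_2e^(t)sin(3t)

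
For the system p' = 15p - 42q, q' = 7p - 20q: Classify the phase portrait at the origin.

saddle

A = [[15,-42],[7,-20]]; det(A-λI) = λ^2 + 5λ - 6.
λ = -6, 1: opposite signs.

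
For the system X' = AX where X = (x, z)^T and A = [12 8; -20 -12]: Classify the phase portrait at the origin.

center

A = [[12,8],[-20,-12]]; det(A-λI) = λ^2 + 16.
λ = 0 ± 4i: zero real part.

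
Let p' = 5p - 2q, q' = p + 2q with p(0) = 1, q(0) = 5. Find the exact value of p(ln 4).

-1472

A = [[5,-2],[1,2]]; eigenvalues λ = 4, 3.
Eigenvectors: (2,1) for λ=4, (-1,-1) for λ=3.
From the initial condition, c_1 = -4, c_2 = -9.
p(ln 4) = (-4)(4^4)(2) + (-9)(4^3)(-1) = -1472.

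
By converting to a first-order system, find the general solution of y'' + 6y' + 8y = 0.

y(t) = C_1e^(-4t) + C_2e^(-2t)

Let x_1 = y, x_2 = y'. Then x_1' = x_2 and x_2' = -8x_1 - 6x_2.
A = [[0,1],[-8,-6]]; det(A-λI) = λ^2 + 6λ + 8.
Eigenvalues λ = -4, -2 with eigenvectors (1,-4), (1,-2).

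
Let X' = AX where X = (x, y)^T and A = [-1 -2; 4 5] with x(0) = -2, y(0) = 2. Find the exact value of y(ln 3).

6

A = [[-1,-2],[4,5]]; eigenvalues λ = 3, 1.
Eigenvectors: (-1,2) for λ=3, (-1,1) for λ=1.
From the initial condition, c_1 = 0, c_2 = 2.
y(ln 3) = (0)(3^3)(2) + (2)(3^1)(1) = 6.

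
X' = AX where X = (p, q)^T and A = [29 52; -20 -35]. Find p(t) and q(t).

Coefficient matrix A = [[29, 52], [-20, -35]].
Characteristic polynomial det(A - λI) = λ^2 + 6λ + 25 = 0.
Eigenvalues λ = -3 ± 4i (complex conjugate pair).
For λ=-3+4i: an eigenvector is (-2,1) - i(-3,2) = (-2 + 3i, 1 - 2i).
A real fundamental pair from Re and Im of e^((-3+4i)t)v: X_1 = e^(-3t)(cos(4t)·(-2,1) + sin(4t)·(-3,2)), X_2 = e^(-3t)(sin(4t)·(-2,1) - cos(4t)·(-3,2)).
General solution: C_1X_1 + C_2X_2.

p(t) = -3C_1e^(-3t)sin(4t) - 2C_1e^(-3t)cos(4t) - 2C_2e^(-3t)sin(4t) + 3C_2e^(-3t)cos(4t), q(t) = 2C_1e^(-3t)sin(4t) + C_1e^(-3t)cos(4t) + C_2e^(-3t)sin(4t) - 2C_2e^(-3t)cos(4t)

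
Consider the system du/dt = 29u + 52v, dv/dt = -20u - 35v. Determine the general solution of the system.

Coefficient matrix A = [[29, 52], [-20, -35]].
Characteristic polynomial det(A - λI) = λ^2 + 6λ + 25 = 0.
Eigenvalues λ = -3 ± 4i (complex conjugate pair).
For λ=-3+4i: an eigenvector is (-2,1) - i(-3,2) = (-2 + 3i, 1 - 2i).
A real fundamental pair from Re and Im of e^((-3+4i)t)v: X_1 = e^(-3t)(cos(4t)·(-2,1) + sin(4t)·(-3,2)), X_2 = e^(-3t)(sin(4t)·(-2,1) - cos(4t)·(-3,2)).
General solution: c_1X_1 + c_2X_2.

u(t) = -3c_1e^(-3t)sin(4t) - 2c_1e^(-3t)cos(4t) - 2c_2e^(-3t)sin(4t) + 3c_2e^(-3t)cos(4t), v(t) = 2c_1e^(-3t)sin(4t) + c_1e^(-3t)cos(4t) + c_2e^(-3t)sin(4t) - 2c_2e^(-3t)cos(4t)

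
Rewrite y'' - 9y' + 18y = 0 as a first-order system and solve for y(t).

y(t) = c_1e^(3t) + c_2e^(6t)

Let x_1 = y, x_2 = y'. Then x_1' = x_2 and x_2' = -18x_1 + 9x_2.
A = [[0,1],[-18,9]]; det(A-λI) = λ^2 - 9λ + 18.
Eigenvalues λ = 3, 6 with eigenvectors (1,3), (1,6).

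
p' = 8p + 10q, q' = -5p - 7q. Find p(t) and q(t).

Coefficient matrix A = [[8, 10], [-5, -7]].
Characteristic polynomial det(A - λI) = λ^2 - λ - 6 = 0.
Eigenvalues λ = 3, -2.
For λ=3: (A-λI) row 1 is [5, 10], so an eigenvector is (-2, 1).
For λ=-2: (A-λI) row 1 is [10, 10], so an eigenvector is (1, -1).
General solution: C_1e^(3t)(-2,1) + C_2e^(-2t)(1,-1).

p(t) = -2C_1e^(3t) + C_2e^(-2t), q(t) = C_1e^(3t) - C_2e^(-2t)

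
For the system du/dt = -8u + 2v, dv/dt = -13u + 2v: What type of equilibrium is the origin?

A = [[-8,2],[-13,2]]; det(A-λI) = λ^2 + 6λ + 10.
λ = -3 ± i: negative real part.

stable spiral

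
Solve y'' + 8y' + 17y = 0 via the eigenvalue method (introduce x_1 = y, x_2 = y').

Let x_1 = y, x_2 = y'. Then x_1' = x_2 and x_2' = -17x_1 - 8x_2.
A = [[0,1],[-17,-8]]; det(A-λI) = λ^2 + 8λ + 17.
Eigenvalues λ = -4 ± i.

y(t) = K_1e^(-4t)cos(t) + K_2e^(-4t)sin(t)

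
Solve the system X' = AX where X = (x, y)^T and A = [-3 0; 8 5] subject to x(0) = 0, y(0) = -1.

Coefficient matrix A = [[-3, 0], [8, 5]].
Characteristic polynomial det(A - λI) = λ^2 - 2λ - 15 = 0.
Eigenvalues λ = 5, -3.
For λ=5: (A-λI) row 1 is [-8, 0], so an eigenvector is (0, -1).
For λ=-3: (A-λI) row 2 is [8, 8], so an eigenvector is (-1, 1).
General solution: C_1e^(5t)(0,-1) + C_2e^(-3t)(-1,1).
Applying x(0)=0, y(0)=-1 gives C_1=1, C_2=0.

x(t) = 0, y(t) = -e^(5t)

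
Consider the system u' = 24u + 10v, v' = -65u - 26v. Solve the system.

Coefficient matrix A = [[24, 10], [-65, -26]].
Characteristic polynomial det(A - λI) = λ^2 + 2λ + 26 = 0.
Eigenvalues λ = -1 ± 5i (complex conjugate pair).
For λ=-1+5i: an eigenvector is (1,-3) - i(-1,2) = (1 + i, -3 - 2i).
A real fundamental pair from Re and Im of e^((-1+5i)t)v: X_1 = e^(-t)(cos(5t)·(1,-3) + sin(5t)·(-1,2)), X_2 = e^(-t)(sin(5t)·(1,-3) - cos(5t)·(-1,2)).
General solution: C_1X_1 + C_2X_2.

u(t) = -C_1e^(-t)sin(5t) + C_1e^(-t)cos(5t) + C_2e^(-t)sin(5t) + C_2e^(-t)cos(5t), v(t) = 2C_1e^(-t)sin(5t) - 3C_1e^(-t)cos(5t) - 3C_2e^(-t)sin(5t) - 2C_2e^(-t)cos(5t)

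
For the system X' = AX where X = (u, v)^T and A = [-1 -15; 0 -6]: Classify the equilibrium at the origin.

A = [[-1,-15],[0,-6]]; det(A-λI) = λ^2 + 7λ + 6.
λ = -6, -1: both negative.

stable node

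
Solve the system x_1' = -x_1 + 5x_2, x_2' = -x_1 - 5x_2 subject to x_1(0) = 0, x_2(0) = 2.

x_1(t) = 10e^(-3t)sin(t), x_2(t) = -4e^(-3t)sin(t) + 2e^(-3t)cos(t)

Coefficient matrix A = [[-1, 5], [-1, -5]].
Characteristic polynomial det(A - λI) = λ^2 + 6λ + 10 = 0.
Eigenvalues λ = -3 ± i (complex conjugate pair).
For λ=-3+i: an eigenvector is (-2,1) - i(1,0) = (-2 - i, 1).
A real fundamental pair from Re and Im of e^((-3+i)t)v: X_1 = e^(-3t)(cos(t)·(-2,1) + sin(t)·(1,0)), X_2 = e^(-3t)(sin(t)·(-2,1) - cos(t)·(1,0)).
General solution: c_1X_1 + c_2X_2.
Applying x_1(0)=0, x_2(0)=2 gives c_1=2, c_2=-4.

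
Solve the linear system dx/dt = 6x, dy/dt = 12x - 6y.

x(t) = -C_2e^(6t), y(t) = C_1e^(-6t) - C_2e^(6t)

Coefficient matrix A = [[6, 0], [12, -6]].
Characteristic polynomial det(A - λI) = λ^2 - 36 = 0.
Eigenvalues λ = -6, 6.
For λ=-6: (A-λI) row 1 is [12, 0], so an eigenvector is (0, 1).
For λ=6: (A-λI) row 2 is [12, -12], so an eigenvector is (-1, -1).
General solution: C_1e^(-6t)(0,1) + C_2e^(6t)(-1,-1).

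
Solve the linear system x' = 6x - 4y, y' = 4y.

Coefficient matrix A = [[6, -4], [0, 4]].
Characteristic polynomial det(A - λI) = λ^2 - 10λ + 24 = 0.
Eigenvalues λ = 4, 6.
For λ=4: (A-λI) row 1 is [2, -4], so an eigenvector is (2, 1).
For λ=6: (A-λI) row 1 is [0, -4], so an eigenvector is (-1, 0).
General solution: c_1e^(4t)(2,1) + c_2e^(6t)(-1,0).

x(t) = 2c_1e^(4t) - c_2e^(6t), y(t) = c_1e^(4t)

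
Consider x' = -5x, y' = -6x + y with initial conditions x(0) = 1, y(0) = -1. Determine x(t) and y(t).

x(t) = e^(-5t), y(t) = -2e^(t) + e^(-5t)

Coefficient matrix A = [[-5, 0], [-6, 1]].
Characteristic polynomial det(A - λI) = λ^2 + 4λ - 5 = 0.
Eigenvalues λ = 1, -5.
For λ=1: (A-λI) row 1 is [-6, 0], so an eigenvector is (0, -1).
For λ=-5: (A-λI) row 2 is [-6, 6], so an eigenvector is (1, 1).
General solution: c_1e^(t)(0,-1) + c_2e^(-5t)(1,1).
Applying x(0)=1, y(0)=-1 gives c_1=2, c_2=1.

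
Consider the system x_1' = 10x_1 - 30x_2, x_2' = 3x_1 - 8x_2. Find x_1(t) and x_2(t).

Coefficient matrix A = [[10, -30], [3, -8]].
Characteristic polynomial det(A - λI) = λ^2 - 2λ + 10 = 0.
Eigenvalues λ = 1 ± 3i (complex conjugate pair).
For λ=1+3i: an eigenvector is (-3,-1) - i(1,0) = (-3 - i, -1).
A real fundamental pair from Re and Im of e^((1+3i)t)v: X_1 = e^(t)(cos(3t)·(-3,-1) + sin(3t)·(1,0)), X_2 = e^(t)(sin(3t)·(-3,-1) - cos(3t)·(1,0)).
General solution: K_1X_1 + K_2X_2.

x_1(t) = K_1e^(t)sin(3t) - 3K_1e^(t)cos(3t) - 3K_2e^(t)sin(3t) - K_2e^(t)cos(3t), x_2(t) = -K_1e^(t)cos(3t) - K_2e^(t)sin(3t)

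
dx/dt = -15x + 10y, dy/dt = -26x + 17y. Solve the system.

x(t) = 2K_1e^(t)sin(2t) + K_1e^(t)cos(2t) + K_2e^(t)sin(2t) - 2K_2e^(t)cos(2t), y(t) = 3K_1e^(t)sin(2t) + 2K_1e^(t)cos(2t) + 2K_2e^(t)sin(2t) - 3K_2e^(t)cos(2t)

Coefficient matrix A = [[-15, 10], [-26, 17]].
Characteristic polynomial det(A - λI) = λ^2 - 2λ + 5 = 0.
Eigenvalues λ = 1 ± 2i (complex conjugate pair).
For λ=1+2i: an eigenvector is (1,2) - i(2,3) = (1 - 2i, 2 - 3i).
A real fundamental pair from Re and Im of e^((1+2i)t)v: X_1 = e^(t)(cos(2t)·(1,2) + sin(2t)·(2,3)), X_2 = e^(t)(sin(2t)·(1,2) - cos(2t)·(2,3)).
General solution: K_1X_1 + K_2X_2.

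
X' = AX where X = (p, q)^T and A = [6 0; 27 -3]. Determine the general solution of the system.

Coefficient matrix A = [[6, 0], [27, -3]].
Characteristic polynomial det(A - λI) = λ^2 - 3λ - 18 = 0.
Eigenvalues λ = -3, 6.
For λ=-3: (A-λI) row 1 is [9, 0], so an eigenvector is (0, -1).
For λ=6: (A-λI) row 2 is [27, -9], so an eigenvector is (-1, -3).
General solution: c_1e^(-3t)(0,-1) + c_2e^(6t)(-1,-3).

p(t) = -c_2e^(6t), q(t) = -c_1e^(-3t) - 3c_2e^(6t)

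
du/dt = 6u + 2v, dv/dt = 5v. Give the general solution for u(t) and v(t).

u(t) = -2C_1e^(5t) - C_2e^(6t), v(t) = C_1e^(5t)

Coefficient matrix A = [[6, 2], [0, 5]].
Characteristic polynomial det(A - λI) = λ^2 - 11λ + 30 = 0.
Eigenvalues λ = 5, 6.
For λ=5: (A-λI) row 1 is [1, 2], so an eigenvector is (-2, 1).
For λ=6: (A-λI) row 1 is [0, 2], so an eigenvector is (-1, 0).
General solution: C_1e^(5t)(-2,1) + C_2e^(6t)(-1,0).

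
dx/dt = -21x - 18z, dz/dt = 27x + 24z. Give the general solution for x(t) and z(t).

Coefficient matrix A = [[-21, -18], [27, 24]].
Characteristic polynomial det(A - λI) = λ^2 - 3λ - 18 = 0.
Eigenvalues λ = -3, 6.
For λ=-3: (A-λI) row 1 is [-18, -18], so an eigenvector is (1, -1).
For λ=6: (A-λI) row 1 is [-27, -18], so an eigenvector is (2, -3).
General solution: c_1e^(-3t)(1,-1) + c_2e^(6t)(2,-3).

x(t) = c_1e^(-3t) + 2c_2e^(6t), z(t) = -c_1e^(-3t) - 3c_2e^(6t)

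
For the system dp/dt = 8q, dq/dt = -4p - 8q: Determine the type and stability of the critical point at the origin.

stable spiral

A = [[0,8],[-4,-8]]; det(A-λI) = λ^2 + 8λ + 32.
λ = -4 ± 4i: negative real part.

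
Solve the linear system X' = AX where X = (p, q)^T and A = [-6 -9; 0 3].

Coefficient matrix A = [[-6, -9], [0, 3]].
Characteristic polynomial det(A - λI) = λ^2 + 3λ - 18 = 0.
Eigenvalues λ = 3, -6.
For λ=3: (A-λI) row 1 is [-9, -9], so an eigenvector is (1, -1).
For λ=-6: (A-λI) row 1 is [0, -9], so an eigenvector is (1, 0).
General solution: K_1e^(3t)(1,-1) + K_2e^(-6t)(1,0).

p(t) = K_1e^(3t) + K_2e^(-6t), q(t) = -K_1e^(3t)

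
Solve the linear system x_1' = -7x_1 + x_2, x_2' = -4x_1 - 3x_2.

Coefficient matrix A = [[-7, 1], [-4, -3]].
Characteristic polynomial det(A - λI) = λ^2 + 10λ + 25 = 0.
Single eigenvalue λ = -5 with algebraic multiplicity 2.
Eigenvector v = (-1,-2); generalized eigenvector w with (A-λI)w=v is (-1,-3).
General solution: e^(-5t)[C_1·v + C_2·(t·v + w)].

x_1(t) = -C_1e^(-5t) - C_2te^(-5t) - C_2e^(-5t), x_2(t) = -2C_1e^(-5t) - 2C_2te^(-5t) - 3C_2e^(-5t)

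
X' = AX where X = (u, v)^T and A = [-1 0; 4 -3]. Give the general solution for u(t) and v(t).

Coefficient matrix A = [[-1, 0], [4, -3]].
Characteristic polynomial det(A - λI) = λ^2 + 4λ + 3 = 0.
Eigenvalues λ = -1, -3.
For λ=-1: (A-λI) row 2 is [4, -2], so an eigenvector is (-1, -2).
For λ=-3: (A-λI) row 1 is [2, 0], so an eigenvector is (0, -1).
General solution: c_1e^(-t)(-1,-2) + c_2e^(-3t)(0,-1).

u(t) = -c_1e^(-t), v(t) = -2c_1e^(-t) - c_2e^(-3t)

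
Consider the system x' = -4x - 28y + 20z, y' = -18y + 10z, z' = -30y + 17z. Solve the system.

x(t) = c_1e^(-4t) + 2c_2e^(2t) - 4c_3e^(-3t), y(t) = c_2e^(2t) - 2c_3e^(-3t), z(t) = 2c_2e^(2t) - 3c_3e^(-3t)

Coefficient matrix A = [[-4, -28, 20], [0, -18, 10], [0, -30, 17]].
det(A - λI) = 0 gives eigenvalues λ = -4, 2, -3.
For λ=-4: eigenvector (1,0,0).
For λ=2: eigenvector (2,1,2).
For λ=-3: eigenvector (-4,-2,-3).
General solution: c_1e^(-4t)(1,0,0) + c_2e^(2t)(2,1,2) + c_3e^(-3t)(-4,-2,-3).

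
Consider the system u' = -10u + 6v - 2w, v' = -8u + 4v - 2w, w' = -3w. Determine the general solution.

u(t) = 3c_1e^(-2t) - c_2e^(-4t) - 2c_3e^(-3t), v(t) = 4c_1e^(-2t) - c_2e^(-4t) - 2c_3e^(-3t), w(t) = c_3e^(-3t)

Coefficient matrix A = [[-10, 6, -2], [-8, 4, -2], [0, 0, -3]].
det(A - λI) = 0 gives eigenvalues λ = -2, -4, -3.
For λ=-2: eigenvector (3,4,0).
For λ=-4: eigenvector (-1,-1,0).
For λ=-3: eigenvector (-2,-2,1).
General solution: c_1e^(-2t)(3,4,0) + c_2e^(-4t)(-1,-1,0) + c_3e^(-3t)(-2,-2,1).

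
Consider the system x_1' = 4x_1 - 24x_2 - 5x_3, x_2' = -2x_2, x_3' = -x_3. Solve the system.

x_1(t) = C_1e^(4t) + C_2e^(-t) + 4C_3e^(-2t), x_2(t) = C_3e^(-2t), x_3(t) = C_2e^(-t)

Coefficient matrix A = [[4, -24, -5], [0, -2, 0], [0, 0, -1]].
det(A - λI) = 0 gives eigenvalues λ = 4, -1, -2.
For λ=4: eigenvector (1,0,0).
For λ=-1: eigenvector (1,0,1).
For λ=-2: eigenvector (4,1,0).
General solution: C_1e^(4t)(1,0,0) + C_2e^(-t)(1,0,1) + C_3e^(-2t)(4,1,0).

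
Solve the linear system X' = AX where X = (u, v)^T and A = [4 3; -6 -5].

Coefficient matrix A = [[4, 3], [-6, -5]].
Characteristic polynomial det(A - λI) = λ^2 + λ - 2 = 0.
Eigenvalues λ = 1, -2.
For λ=1: (A-λI) row 1 is [3, 3], so an eigenvector is (1, -1).
For λ=-2: (A-λI) row 1 is [6, 3], so an eigenvector is (-1, 2).
General solution: c_1e^(t)(1,-1) + c_2e^(-2t)(-1,2).

u(t) = c_1e^(t) - c_2e^(-2t), v(t) = -c_1e^(t) + 2c_2e^(-2t)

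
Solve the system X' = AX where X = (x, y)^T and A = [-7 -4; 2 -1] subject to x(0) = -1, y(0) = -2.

x(t) = 5e^(-3t) - 6e^(-5t), y(t) = -5e^(-3t) + 3e^(-5t)

Coefficient matrix A = [[-7, -4], [2, -1]].
Characteristic polynomial det(A - λI) = λ^2 + 8λ + 15 = 0.
Eigenvalues λ = -5, -3.
For λ=-5: (A-λI) row 1 is [-2, -4], so an eigenvector is (-2, 1).
For λ=-3: (A-λI) row 1 is [-4, -4], so an eigenvector is (1, -1).
General solution: c_1e^(-5t)(-2,1) + c_2e^(-3t)(1,-1).
Applying x(0)=-1, y(0)=-2 gives c_1=3, c_2=5.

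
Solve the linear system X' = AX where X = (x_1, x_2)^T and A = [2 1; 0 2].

Coefficient matrix A = [[2, 1], [0, 2]].
Characteristic polynomial det(A - λI) = λ^2 - 4λ + 4 = 0.
Single eigenvalue λ = 2 with algebraic multiplicity 2.
Eigenvector v = (1,0); generalized eigenvector w with (A-λI)w=v is (3,1).
General solution: e^(2t)[c_1·v + c_2·(t·v + w)].

x_1(t) = c_1e^(2t) + c_2te^(2t) + 3c_2e^(2t), x_2(t) = c_2e^(2t)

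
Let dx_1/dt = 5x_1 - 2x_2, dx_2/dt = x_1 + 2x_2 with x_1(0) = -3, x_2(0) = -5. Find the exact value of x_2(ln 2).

-24

A = [[5,-2],[1,2]]; eigenvalues λ = 4, 3.
Eigenvectors: (-2,-1) for λ=4, (-1,-1) for λ=3.
From the initial condition, c_1 = -2, c_2 = 7.
x_2(ln 2) = (-2)(2^4)(-1) + (7)(2^3)(-1) = -24.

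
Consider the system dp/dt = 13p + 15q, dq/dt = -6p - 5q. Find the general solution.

p(t) = 2K_1e^(4t)sin(3t) - K_1e^(4t)cos(3t) - K_2e^(4t)sin(3t) - 2K_2e^(4t)cos(3t), q(t) = -K_1e^(4t)sin(3t) + K_1e^(4t)cos(3t) + K_2e^(4t)sin(3t) + K_2e^(4t)cos(3t)

Coefficient matrix A = [[13, 15], [-6, -5]].
Characteristic polynomial det(A - λI) = λ^2 - 8λ + 25 = 0.
Eigenvalues λ = 4 ± 3i (complex conjugate pair).
For λ=4+3i: an eigenvector is (-1,1) - i(2,-1) = (-1 - 2i, 1 + i).
A real fundamental pair from Re and Im of e^((4+3i)t)v: X_1 = e^(4t)(cos(3t)·(-1,1) + sin(3t)·(2,-1)), X_2 = e^(4t)(sin(3t)·(-1,1) - cos(3t)·(2,-1)).
General solution: K_1X_1 + K_2X_2.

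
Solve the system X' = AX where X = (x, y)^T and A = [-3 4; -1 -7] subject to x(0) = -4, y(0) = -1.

Coefficient matrix A = [[-3, 4], [-1, -7]].
Characteristic polynomial det(A - λI) = λ^2 + 10λ + 25 = 0.
Single eigenvalue λ = -5 with algebraic multiplicity 2.
Eigenvector v = (-2,1); generalized eigenvector w with (A-λI)w=v is (3,-2).
General solution: e^(-5t)[C_1·v + C_2·(t·v + w)].
Applying x(0)=-4, y(0)=-1 gives C_1=11, C_2=6.

x(t) = -12te^(-5t) - 4e^(-5t), y(t) = 6te^(-5t) - e^(-5t)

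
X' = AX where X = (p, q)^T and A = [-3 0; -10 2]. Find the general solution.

p(t) = -K_1e^(-3t), q(t) = -2K_1e^(-3t) - K_2e^(2t)

Coefficient matrix A = [[-3, 0], [-10, 2]].
Characteristic polynomial det(A - λI) = λ^2 + λ - 6 = 0.
Eigenvalues λ = -3, 2.
For λ=-3: (A-λI) row 2 is [-10, 5], so an eigenvector is (-1, -2).
For λ=2: (A-λI) row 1 is [-5, 0], so an eigenvector is (0, -1).
General solution: K_1e^(-3t)(-1,-2) + K_2e^(2t)(0,-1).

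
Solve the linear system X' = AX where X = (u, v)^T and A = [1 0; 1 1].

Coefficient matrix A = [[1, 0], [1, 1]].
Characteristic polynomial det(A - λI) = λ^2 - 2λ + 1 = 0.
Single eigenvalue λ = 1 with algebraic multiplicity 2.
Eigenvector v = (0,-1); generalized eigenvector w with (A-λI)w=v is (-1,3).
General solution: e^(t)[K_1·v + K_2·(t·v + w)].

u(t) = -K_2e^(t), v(t) = -K_1e^(t) - K_2te^(t) + 3K_2e^(t)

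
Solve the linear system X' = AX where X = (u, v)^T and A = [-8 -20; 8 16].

Coefficient matrix A = [[-8, -20], [8, 16]].
Characteristic polynomial det(A - λI) = λ^2 - 8λ + 32 = 0.
Eigenvalues λ = 4 ± 4i (complex conjugate pair).
For λ=4+4i: an eigenvector is (-2,1) - i(1,-1) = (-2 - i, 1 + i).
A real fundamental pair from Re and Im of e^((4+4i)t)v: X_1 = e^(4t)(cos(4t)·(-2,1) + sin(4t)·(1,-1)), X_2 = e^(4t)(sin(4t)·(-2,1) - cos(4t)·(1,-1)).
General solution: C_1X_1 + C_2X_2.

u(t) = C_1e^(4t)sin(4t) - 2C_1e^(4t)cos(4t) - 2C_2e^(4t)sin(4t) - C_2e^(4t)cos(4t), v(t) = -C_1e^(4t)sin(4t) + C_1e^(4t)cos(4t) + C_2e^(4t)sin(4t) + C_2e^(4t)cos(4t)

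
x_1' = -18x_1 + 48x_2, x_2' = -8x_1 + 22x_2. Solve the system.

x_1(t) = -2K_1e^(6t) - 3K_2e^(-2t), x_2(t) = -K_1e^(6t) - K_2e^(-2t)

Coefficient matrix A = [[-18, 48], [-8, 22]].
Characteristic polynomial det(A - λI) = λ^2 - 4λ - 12 = 0.
Eigenvalues λ = 6, -2.
For λ=6: (A-λI) row 1 is [-24, 48], so an eigenvector is (-2, -1).
For λ=-2: (A-λI) row 1 is [-16, 48], so an eigenvector is (-3, -1).
General solution: K_1e^(6t)(-2,-1) + K_2e^(-2t)(-3,-1).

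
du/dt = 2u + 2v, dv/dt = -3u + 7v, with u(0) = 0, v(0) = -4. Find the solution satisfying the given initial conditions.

u(t) = -8e^(5t) + 8e^(4t), v(t) = -12e^(5t) + 8e^(4t)

Coefficient matrix A = [[2, 2], [-3, 7]].
Characteristic polynomial det(A - λI) = λ^2 - 9λ + 20 = 0.
Eigenvalues λ = 5, 4.
For λ=5: (A-λI) row 1 is [-3, 2], so an eigenvector is (-2, -3).
For λ=4: (A-λI) row 1 is [-2, 2], so an eigenvector is (-1, -1).
General solution: K_1e^(5t)(-2,-3) + K_2e^(4t)(-1,-1).
Applying u(0)=0, v(0)=-4 gives K_1=4, K_2=-8.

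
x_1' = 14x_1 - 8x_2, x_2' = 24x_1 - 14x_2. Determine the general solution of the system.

x_1(t) = -2K_1e^(2t) + K_2e^(-2t), x_2(t) = -3K_1e^(2t) + 2K_2e^(-2t)

Coefficient matrix A = [[14, -8], [24, -14]].
Characteristic polynomial det(A - λI) = λ^2 - 4 = 0.
Eigenvalues λ = 2, -2.
For λ=2: (A-λI) row 1 is [12, -8], so an eigenvector is (-2, -3).
For λ=-2: (A-λI) row 1 is [16, -8], so an eigenvector is (1, 2).
General solution: K_1e^(2t)(-2,-3) + K_2e^(-2t)(1,2).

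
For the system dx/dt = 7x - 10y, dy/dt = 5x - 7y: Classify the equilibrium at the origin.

center

A = [[7,-10],[5,-7]]; det(A-λI) = λ^2 + 1.
λ = 0 ± i: zero real part.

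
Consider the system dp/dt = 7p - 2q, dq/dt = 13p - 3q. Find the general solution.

p(t) = -c_1e^(2t)sin(t) - c_1e^(2t)cos(t) - c_2e^(2t)sin(t) + c_2e^(2t)cos(t), q(t) = -3c_1e^(2t)sin(t) - 2c_1e^(2t)cos(t) - 2c_2e^(2t)sin(t) + 3c_2e^(2t)cos(t)

Coefficient matrix A = [[7, -2], [13, -3]].
Characteristic polynomial det(A - λI) = λ^2 - 4λ + 5 = 0.
Eigenvalues λ = 2 ± i (complex conjugate pair).
For λ=2+i: an eigenvector is (-1,-2) - i(-1,-3) = (-1 + i, -2 + 3i).
A real fundamental pair from Re and Im of e^((2+i)t)v: X_1 = e^(2t)(cos(t)·(-1,-2) + sin(t)·(-1,-3)), X_2 = e^(2t)(sin(t)·(-1,-2) - cos(t)·(-1,-3)).
General solution: c_1X_1 + c_2X_2.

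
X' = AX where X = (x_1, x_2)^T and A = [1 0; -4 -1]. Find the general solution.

Coefficient matrix A = [[1, 0], [-4, -1]].
Characteristic polynomial det(A - λI) = λ^2 - 1 = 0.
Eigenvalues λ = -1, 1.
For λ=-1: (A-λI) row 1 is [2, 0], so an eigenvector is (0, -1).
For λ=1: (A-λI) row 2 is [-4, -2], so an eigenvector is (-1, 2).
General solution: c_1e^(-t)(0,-1) + c_2e^(t)(-1,2).

x_1(t) = -c_2e^(t), x_2(t) = -c_1e^(-t) + 2c_2e^(t)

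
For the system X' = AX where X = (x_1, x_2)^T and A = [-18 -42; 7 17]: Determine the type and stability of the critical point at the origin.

A = [[-18,-42],[7,17]]; det(A-λI) = λ^2 + λ - 12.
λ = -4, 3: opposite signs.

saddle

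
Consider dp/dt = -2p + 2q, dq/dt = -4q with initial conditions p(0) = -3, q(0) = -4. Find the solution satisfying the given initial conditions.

p(t) = -7e^(-2t) + 4e^(-4t), q(t) = -4e^(-4t)

Coefficient matrix A = [[-2, 2], [0, -4]].
Characteristic polynomial det(A - λI) = λ^2 + 6λ + 8 = 0.
Eigenvalues λ = -4, -2.
For λ=-4: (A-λI) row 1 is [2, 2], so an eigenvector is (1, -1).
For λ=-2: (A-λI) row 1 is [0, 2], so an eigenvector is (1, 0).
General solution: K_1e^(-4t)(1,-1) + K_2e^(-2t)(1,0).
Applying p(0)=-3, q(0)=-4 gives K_1=4, K_2=-7.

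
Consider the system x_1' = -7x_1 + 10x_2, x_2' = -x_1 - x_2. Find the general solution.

Coefficient matrix A = [[-7, 10], [-1, -1]].
Characteristic polynomial det(A - λI) = λ^2 + 8λ + 17 = 0.
Eigenvalues λ = -4 ± i (complex conjugate pair).
For λ=-4+i: an eigenvector is (-1,0) - i(3,1) = (-1 - 3i, 0 - i).
A real fundamental pair from Re and Im of e^((-4+i)t)v: X_1 = e^(-4t)(cos(t)·(-1,0) + sin(t)·(3,1)), X_2 = e^(-4t)(sin(t)·(-1,0) - cos(t)·(3,1)).
General solution: K_1X_1 + K_2X_2.

x_1(t) = 3K_1e^(-4t)sin(t) - K_1e^(-4t)cos(t) - K_2e^(-4t)sin(t) - 3K_2e^(-4t)cos(t), x_2(t) = K_1e^(-4t)sin(t) - K_2e^(-4t)cos(t)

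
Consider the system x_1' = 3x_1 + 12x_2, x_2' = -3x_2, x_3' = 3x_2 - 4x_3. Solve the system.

x_1(t) = K_1e^(3t) - 2K_3e^(-3t), x_2(t) = K_3e^(-3t), x_3(t) = K_2e^(-4t) + 3K_3e^(-3t)

Coefficient matrix A = [[3, 12, 0], [0, -3, 0], [0, 3, -4]].
det(A - λI) = 0 gives eigenvalues λ = 3, -4, -3.
For λ=3: eigenvector (1,0,0).
For λ=-4: eigenvector (0,0,1).
For λ=-3: eigenvector (-2,1,3).
General solution: K_1e^(3t)(1,0,0) + K_2e^(-4t)(0,0,1) + K_3e^(-3t)(-2,1,3).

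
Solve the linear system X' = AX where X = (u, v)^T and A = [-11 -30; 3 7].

u(t) = K_1e^(-2t)sin(3t) + 3K_1e^(-2t)cos(3t) + 3K_2e^(-2t)sin(3t) - K_2e^(-2t)cos(3t), v(t) = -K_1e^(-2t)cos(3t) - K_2e^(-2t)sin(3t)

Coefficient matrix A = [[-11, -30], [3, 7]].
Characteristic polynomial det(A - λI) = λ^2 + 4λ + 13 = 0.
Eigenvalues λ = -2 ± 3i (complex conjugate pair).
For λ=-2+3i: an eigenvector is (3,-1) - i(1,0) = (3 - i, -1).
A real fundamental pair from Re and Im of e^((-2+3i)t)v: X_1 = e^(-2t)(cos(3t)·(3,-1) + sin(3t)·(1,0)), X_2 = e^(-2t)(sin(3t)·(3,-1) - cos(3t)·(1,0)).
General solution: K_1X_1 + K_2X_2.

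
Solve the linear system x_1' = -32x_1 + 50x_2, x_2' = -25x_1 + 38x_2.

Coefficient matrix A = [[-32, 50], [-25, 38]].
Characteristic polynomial det(A - λI) = λ^2 - 6λ + 34 = 0.
Eigenvalues λ = 3 ± 5i (complex conjugate pair).
For λ=3+5i: an eigenvector is (3,2) - i(-1,-1) = (3 + i, 2 + i).
A real fundamental pair from Re and Im of e^((3+5i)t)v: X_1 = e^(3t)(cos(5t)·(3,2) + sin(5t)·(-1,-1)), X_2 = e^(3t)(sin(5t)·(3,2) - cos(5t)·(-1,-1)).
General solution: c_1X_1 + c_2X_2.

x_1(t) = -c_1e^(3t)sin(5t) + 3c_1e^(3t)cos(5t) + 3c_2e^(3t)sin(5t) + c_2e^(3t)cos(5t), x_2(t) = -c_1e^(3t)sin(5t) + 2c_1e^(3t)cos(5t) + 2c_2e^(3t)sin(5t) + c_2e^(3t)cos(5t)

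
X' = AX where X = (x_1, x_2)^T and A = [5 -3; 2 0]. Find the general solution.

Coefficient matrix A = [[5, -3], [2, 0]].
Characteristic polynomial det(A - λI) = λ^2 - 5λ + 6 = 0.
Eigenvalues λ = 2, 3.
For λ=2: (A-λI) row 1 is [3, -3], so an eigenvector is (-1, -1).
For λ=3: (A-λI) row 1 is [2, -3], so an eigenvector is (3, 2).
General solution: C_1e^(2t)(-1,-1) + C_2e^(3t)(3,2).

x_1(t) = -C_1e^(2t) + 3C_2e^(3t), x_2(t) = -C_1e^(2t) + 2C_2e^(3t)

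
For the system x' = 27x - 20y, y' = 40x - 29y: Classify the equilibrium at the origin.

A = [[27,-20],[40,-29]]; det(A-λI) = λ^2 + 2λ + 17.
λ = -1 ± 4i: negative real part.

stable spiral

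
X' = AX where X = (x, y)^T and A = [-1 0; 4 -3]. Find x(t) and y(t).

Coefficient matrix A = [[-1, 0], [4, -3]].
Characteristic polynomial det(A - λI) = λ^2 + 4λ + 3 = 0.
Eigenvalues λ = -1, -3.
For λ=-1: (A-λI) row 2 is [4, -2], so an eigenvector is (1, 2).
For λ=-3: (A-λI) row 1 is [2, 0], so an eigenvector is (0, 1).
General solution: C_1e^(-t)(1,2) + C_2e^(-3t)(0,1).

x(t) = C_1e^(-t), y(t) = 2C_1e^(-t) + C_2e^(-3t)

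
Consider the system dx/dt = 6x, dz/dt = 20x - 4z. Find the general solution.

x(t) = C_1e^(6t), z(t) = 2C_1e^(6t) - C_2e^(-4t)

Coefficient matrix A = [[6, 0], [20, -4]].
Characteristic polynomial det(A - λI) = λ^2 - 2λ - 24 = 0.
Eigenvalues λ = 6, -4.
For λ=6: (A-λI) row 2 is [20, -10], so an eigenvector is (1, 2).
For λ=-4: (A-λI) row 1 is [10, 0], so an eigenvector is (0, -1).
General solution: C_1e^(6t)(1,2) + C_2e^(-4t)(0,-1).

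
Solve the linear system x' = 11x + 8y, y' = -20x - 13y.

Coefficient matrix A = [[11, 8], [-20, -13]].
Characteristic polynomial det(A - λI) = λ^2 + 2λ + 17 = 0.
Eigenvalues λ = -1 ± 4i (complex conjugate pair).
For λ=-1+4i: an eigenvector is (1,-1) - i(1,-2) = (1 - i, -1 + 2i).
A real fundamental pair from Re and Im of e^((-1+4i)t)v: X_1 = e^(-t)(cos(4t)·(1,-1) + sin(4t)·(1,-2)), X_2 = e^(-t)(sin(4t)·(1,-1) - cos(4t)·(1,-2)).
General solution: K_1X_1 + K_2X_2.

x(t) = K_1e^(-t)sin(4t) + K_1e^(-t)cos(4t) + K_2e^(-t)sin(4t) - K_2e^(-t)cos(4t), y(t) = -2K_1e^(-t)sin(4t) - K_1e^(-t)cos(4t) - K_2e^(-t)sin(4t) + 2K_2e^(-t)cos(4t)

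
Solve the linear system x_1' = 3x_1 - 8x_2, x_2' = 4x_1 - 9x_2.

Coefficient matrix A = [[3, -8], [4, -9]].
Characteristic polynomial det(A - λI) = λ^2 + 6λ + 5 = 0.
Eigenvalues λ = -1, -5.
For λ=-1: (A-λI) row 1 is [4, -8], so an eigenvector is (-2, -1).
For λ=-5: (A-λI) row 1 is [8, -8], so an eigenvector is (1, 1).
General solution: K_1e^(-t)(-2,-1) + K_2e^(-5t)(1,1).

x_1(t) = -2K_1e^(-t) + K_2e^(-5t), x_2(t) = -K_1e^(-t) + K_2e^(-5t)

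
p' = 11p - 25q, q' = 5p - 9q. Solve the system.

Coefficient matrix A = [[11, -25], [5, -9]].
Characteristic polynomial det(A - λI) = λ^2 - 2λ + 26 = 0.
Eigenvalues λ = 1 ± 5i (complex conjugate pair).
For λ=1+5i: an eigenvector is (2,1) - i(-1,0) = (2 + i, 1).
A real fundamental pair from Re and Im of e^((1+5i)t)v: X_1 = e^(t)(cos(5t)·(2,1) + sin(5t)·(-1,0)), X_2 = e^(t)(sin(5t)·(2,1) - cos(5t)·(-1,0)).
General solution: C_1X_1 + C_2X_2.

p(t) = -C_1e^(t)sin(5t) + 2C_1e^(t)cos(5t) + 2C_2e^(t)sin(5t) + C_2e^(t)cos(5t), q(t) = C_1e^(t)cos(5t) + C_2e^(t)sin(5t)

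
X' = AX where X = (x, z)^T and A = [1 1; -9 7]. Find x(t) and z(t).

x(t) = K_1e^(4t) + K_2te^(4t) - K_2e^(4t), z(t) = 3K_1e^(4t) + 3K_2te^(4t) - 2K_2e^(4t)

Coefficient matrix A = [[1, 1], [-9, 7]].
Characteristic polynomial det(A - λI) = λ^2 - 8λ + 16 = 0.
Single eigenvalue λ = 4 with algebraic multiplicity 2.
Eigenvector v = (1,3); generalized eigenvector w with (A-λI)w=v is (-1,-2).
General solution: e^(4t)[K_1·v + K_2·(t·v + w)].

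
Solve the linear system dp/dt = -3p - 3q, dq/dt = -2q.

Coefficient matrix A = [[-3, -3], [0, -2]].
Characteristic polynomial det(A - λI) = λ^2 + 5λ + 6 = 0.
Eigenvalues λ = -3, -2.
For λ=-3: (A-λI) row 1 is [0, -3], so an eigenvector is (1, 0).
For λ=-2: (A-λI) row 1 is [-1, -3], so an eigenvector is (-3, 1).
General solution: K_1e^(-3t)(1,0) + K_2e^(-2t)(-3,1).

p(t) = K_1e^(-3t) - 3K_2e^(-2t), q(t) = K_2e^(-2t)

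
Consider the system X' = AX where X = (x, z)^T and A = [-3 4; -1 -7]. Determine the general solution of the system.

Coefficient matrix A = [[-3, 4], [-1, -7]].
Characteristic polynomial det(A - λI) = λ^2 + 10λ + 25 = 0.
Single eigenvalue λ = -5 with algebraic multiplicity 2.
Eigenvector v = (2,-1); generalized eigenvector w with (A-λI)w=v is (-3,2).
General solution: e^(-5t)[K_1·v + K_2·(t·v + w)].

x(t) = 2K_1e^(-5t) + 2K_2te^(-5t) - 3K_2e^(-5t), z(t) = -K_1e^(-5t) - K_2te^(-5t) + 2K_2e^(-5t)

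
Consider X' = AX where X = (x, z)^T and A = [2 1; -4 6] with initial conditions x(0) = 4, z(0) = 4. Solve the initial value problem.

x(t) = -4te^(4t) + 4e^(4t), z(t) = -8te^(4t) + 4e^(4t)

Coefficient matrix A = [[2, 1], [-4, 6]].
Characteristic polynomial det(A - λI) = λ^2 - 8λ + 16 = 0.
Single eigenvalue λ = 4 with algebraic multiplicity 2.
Eigenvector v = (1,2); generalized eigenvector w with (A-λI)w=v is (-1,-1).
General solution: e^(4t)[C_1·v + C_2·(t·v + w)].
Applying x(0)=4, z(0)=4 gives C_1=0, C_2=-4.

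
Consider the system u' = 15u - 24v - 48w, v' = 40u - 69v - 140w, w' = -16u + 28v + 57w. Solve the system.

u(t) = -2K_2e^(3t) + 3K_3e^(-t), v(t) = -2K_1e^(t) - 5K_2e^(3t) + 10K_3e^(-t), w(t) = K_1e^(t) + 2K_2e^(3t) - 4K_3e^(-t)

Coefficient matrix A = [[15, -24, -48], [40, -69, -140], [-16, 28, 57]].
det(A - λI) = 0 gives eigenvalues λ = 1, 3, -1.
For λ=1: eigenvector (0,-2,1).
For λ=3: eigenvector (-2,-5,2).
For λ=-1: eigenvector (3,10,-4).
General solution: K_1e^(t)(0,-2,1) + K_2e^(3t)(-2,-5,2) + K_3e^(-t)(3,10,-4).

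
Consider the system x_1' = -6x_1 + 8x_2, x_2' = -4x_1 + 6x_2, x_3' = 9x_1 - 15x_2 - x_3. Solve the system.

x_1(t) = -c_1e^(2t) + 2c_3e^(-2t), x_2(t) = -c_1e^(2t) + c_3e^(-2t), x_3(t) = 2c_1e^(2t) + c_2e^(-t) - 3c_3e^(-2t)

Coefficient matrix A = [[-6, 8, 0], [-4, 6, 0], [9, -15, -1]].
det(A - λI) = 0 gives eigenvalues λ = 2, -1, -2.
For λ=2: eigenvector (-1,-1,2).
For λ=-1: eigenvector (0,0,1).
For λ=-2: eigenvector (2,1,-3).
General solution: c_1e^(2t)(-1,-1,2) + c_2e^(-t)(0,0,1) + c_3e^(-2t)(2,1,-3).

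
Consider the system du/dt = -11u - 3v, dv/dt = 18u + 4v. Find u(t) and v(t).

Coefficient matrix A = [[-11, -3], [18, 4]].
Characteristic polynomial det(A - λI) = λ^2 + 7λ + 10 = 0.
Eigenvalues λ = -5, -2.
For λ=-5: (A-λI) row 1 is [-6, -3], so an eigenvector is (1, -2).
For λ=-2: (A-λI) row 1 is [-9, -3], so an eigenvector is (1, -3).
General solution: C_1e^(-5t)(1,-2) + C_2e^(-2t)(1,-3).

u(t) = C_1e^(-5t) + C_2e^(-2t), v(t) = -2C_1e^(-5t) - 3C_2e^(-2t)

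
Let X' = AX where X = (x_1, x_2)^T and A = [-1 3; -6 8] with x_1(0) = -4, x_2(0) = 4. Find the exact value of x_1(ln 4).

A = [[-1,3],[-6,8]]; eigenvalues λ = 5, 2.
Eigenvectors: (-1,-2) for λ=5, (-1,-1) for λ=2.
From the initial condition, c_1 = -8, c_2 = 12.
x_1(ln 4) = (-8)(4^5)(-1) + (12)(4^2)(-1) = 8000.

8000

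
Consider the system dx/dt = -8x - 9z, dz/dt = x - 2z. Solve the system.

Coefficient matrix A = [[-8, -9], [1, -2]].
Characteristic polynomial det(A - λI) = λ^2 + 10λ + 25 = 0.
Single eigenvalue λ = -5 with algebraic multiplicity 2.
Eigenvector v = (-3,1); generalized eigenvector w with (A-λI)w=v is (-2,1).
General solution: e^(-5t)[C_1·v + C_2·(t·v + w)].

x(t) = -3C_1e^(-5t) - 3C_2te^(-5t) - 2C_2e^(-5t), z(t) = C_1e^(-5t) + C_2te^(-5t) + C_2e^(-5t)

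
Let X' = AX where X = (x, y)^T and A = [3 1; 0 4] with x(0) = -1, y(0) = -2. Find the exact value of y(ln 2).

-32

A = [[3,1],[0,4]]; eigenvalues λ = 4, 3.
Eigenvectors: (1,1) for λ=4, (-1,0) for λ=3.
From the initial condition, c_1 = -2, c_2 = -1.
y(ln 2) = (-2)(2^4)(1) + (-1)(2^3)(0) = -32.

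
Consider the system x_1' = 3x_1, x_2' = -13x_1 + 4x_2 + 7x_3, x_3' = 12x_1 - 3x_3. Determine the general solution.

Coefficient matrix A = [[3, 0, 0], [-13, 4, 7], [12, 0, -3]].
det(A - λI) = 0 gives eigenvalues λ = 3, 4, -3.
For λ=3: eigenvector (1,-1,2).
For λ=4: eigenvector (0,1,0).
For λ=-3: eigenvector (0,-1,1).
General solution: C_1e^(3t)(1,-1,2) + C_2e^(4t)(0,1,0) + C_3e^(-3t)(0,-1,1).

x_1(t) = C_1e^(3t), x_2(t) = -C_1e^(3t) + C_2e^(4t) - C_3e^(-3t), x_3(t) = 2C_1e^(3t) + C_3e^(-3t)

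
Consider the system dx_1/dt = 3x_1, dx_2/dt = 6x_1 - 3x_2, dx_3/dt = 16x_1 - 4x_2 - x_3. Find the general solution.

Coefficient matrix A = [[3, 0, 0], [6, -3, 0], [16, -4, -1]].
det(A - λI) = 0 gives eigenvalues λ = 3, -3, -1.
For λ=3: eigenvector (1,1,3).
For λ=-3: eigenvector (0,1,2).
For λ=-1: eigenvector (0,0,1).
General solution: K_1e^(3t)(1,1,3) + K_2e^(-3t)(0,1,2) + K_3e^(-t)(0,0,1).

x_1(t) = K_1e^(3t), x_2(t) = K_1e^(3t) + K_2e^(-3t), x_3(t) = 3K_1e^(3t) + 2K_2e^(-3t) + K_3e^(-t)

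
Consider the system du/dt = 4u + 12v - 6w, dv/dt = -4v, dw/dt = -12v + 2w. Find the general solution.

u(t) = C_2e^(4t) + 3C_3e^(2t), v(t) = C_1e^(-4t), w(t) = 2C_1e^(-4t) + C_3e^(2t)

Coefficient matrix A = [[4, 12, -6], [0, -4, 0], [0, -12, 2]].
det(A - λI) = 0 gives eigenvalues λ = -4, 4, 2.
For λ=-4: eigenvector (0,1,2).
For λ=4: eigenvector (1,0,0).
For λ=2: eigenvector (3,0,1).
General solution: C_1e^(-4t)(0,1,2) + C_2e^(4t)(1,0,0) + C_3e^(2t)(3,0,1).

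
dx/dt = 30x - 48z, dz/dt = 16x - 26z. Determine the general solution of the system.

Coefficient matrix A = [[30, -48], [16, -26]].
Characteristic polynomial det(A - λI) = λ^2 - 4λ - 12 = 0.
Eigenvalues λ = -2, 6.
For λ=-2: (A-λI) row 1 is [32, -48], so an eigenvector is (3, 2).
For λ=6: (A-λI) row 1 is [24, -48], so an eigenvector is (2, 1).
General solution: c_1e^(-2t)(3,2) + c_2e^(6t)(2,1).

x(t) = 3c_1e^(-2t) + 2c_2e^(6t), z(t) = 2c_1e^(-2t) + c_2e^(6t)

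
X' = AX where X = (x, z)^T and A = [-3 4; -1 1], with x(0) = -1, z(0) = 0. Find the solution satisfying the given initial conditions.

x(t) = 2te^(-t) - e^(-t), z(t) = te^(-t)

Coefficient matrix A = [[-3, 4], [-1, 1]].
Characteristic polynomial det(A - λI) = λ^2 + 2λ + 1 = 0.
Single eigenvalue λ = -1 with algebraic multiplicity 2.
Eigenvector v = (-2,-1); generalized eigenvector w with (A-λI)w=v is (3,1).
General solution: e^(-t)[K_1·v + K_2·(t·v + w)].
Applying x(0)=-1, z(0)=0 gives K_1=-1, K_2=-1.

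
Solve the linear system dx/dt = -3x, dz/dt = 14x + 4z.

Coefficient matrix A = [[-3, 0], [14, 4]].
Characteristic polynomial det(A - λI) = λ^2 - λ - 12 = 0.
Eigenvalues λ = -3, 4.
For λ=-3: (A-λI) row 2 is [14, 7], so an eigenvector is (-1, 2).
For λ=4: (A-λI) row 1 is [-7, 0], so an eigenvector is (0, 1).
General solution: K_1e^(-3t)(-1,2) + K_2e^(4t)(0,1).

x(t) = -K_1e^(-3t), z(t) = 2K_1e^(-3t) + K_2e^(4t)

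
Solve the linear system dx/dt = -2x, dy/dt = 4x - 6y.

x(t) = -K_1e^(-2t), y(t) = -K_1e^(-2t) + K_2e^(-6t)

Coefficient matrix A = [[-2, 0], [4, -6]].
Characteristic polynomial det(A - λI) = λ^2 + 8λ + 12 = 0.
Eigenvalues λ = -2, -6.
For λ=-2: (A-λI) row 2 is [4, -4], so an eigenvector is (-1, -1).
For λ=-6: (A-λI) row 1 is [4, 0], so an eigenvector is (0, 1).
General solution: K_1e^(-2t)(-1,-1) + K_2e^(-6t)(0,1).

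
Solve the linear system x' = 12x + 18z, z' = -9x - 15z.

x(t) = -c_1e^(-6t) + 2c_2e^(3t), z(t) = c_1e^(-6t) - c_2e^(3t)

Coefficient matrix A = [[12, 18], [-9, -15]].
Characteristic polynomial det(A - λI) = λ^2 + 3λ - 18 = 0.
Eigenvalues λ = -6, 3.
For λ=-6: (A-λI) row 1 is [18, 18], so an eigenvector is (-1, 1).
For λ=3: (A-λI) row 1 is [9, 18], so an eigenvector is (2, -1).
General solution: c_1e^(-6t)(-1,1) + c_2e^(3t)(2,-1).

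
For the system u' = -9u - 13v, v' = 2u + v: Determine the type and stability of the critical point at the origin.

A = [[-9,-13],[2,1]]; det(A-λI) = λ^2 + 8λ + 17.
λ = -4 ± i: negative real part.

stable spiral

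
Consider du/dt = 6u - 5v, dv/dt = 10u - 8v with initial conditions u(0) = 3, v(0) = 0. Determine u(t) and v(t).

u(t) = 21e^(-t)sin(t) + 3e^(-t)cos(t), v(t) = 30e^(-t)sin(t)

Coefficient matrix A = [[6, -5], [10, -8]].
Characteristic polynomial det(A - λI) = λ^2 + 2λ + 2 = 0.
Eigenvalues λ = -1 ± i (complex conjugate pair).
For λ=-1+i: an eigenvector is (-2,-3) - i(1,1) = (-2 - i, -3 - i).
A real fundamental pair from Re and Im of e^((-1+i)t)v: X_1 = e^(-t)(cos(t)·(-2,-3) + sin(t)·(1,1)), X_2 = e^(-t)(sin(t)·(-2,-3) - cos(t)·(1,1)).
General solution: c_1X_1 + c_2X_2.
Applying u(0)=3, v(0)=0 gives c_1=3, c_2=-9.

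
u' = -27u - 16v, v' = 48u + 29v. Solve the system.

Coefficient matrix A = [[-27, -16], [48, 29]].
Characteristic polynomial det(A - λI) = λ^2 - 2λ - 15 = 0.
Eigenvalues λ = 5, -3.
For λ=5: (A-λI) row 1 is [-32, -16], so an eigenvector is (-1, 2).
For λ=-3: (A-λI) row 1 is [-24, -16], so an eigenvector is (-2, 3).
General solution: c_1e^(5t)(-1,2) + c_2e^(-3t)(-2,3).

u(t) = -c_1e^(5t) - 2c_2e^(-3t), v(t) = 2c_1e^(5t) + 3c_2e^(-3t)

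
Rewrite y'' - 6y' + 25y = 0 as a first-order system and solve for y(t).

y(t) = c_1e^(3t)cos(4t) + c_2e^(3t)sin(4t)

Let x_1 = y, x_2 = y'. Then x_1' = x_2 and x_2' = -25x_1 + 6x_2.
A = [[0,1],[-25,6]]; det(A-λI) = λ^2 - 6λ + 25.
Eigenvalues λ = 3 ± 4i.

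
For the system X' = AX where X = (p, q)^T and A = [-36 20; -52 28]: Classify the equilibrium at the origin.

stable spiral

A = [[-36,20],[-52,28]]; det(A-λI) = λ^2 + 8λ + 32.
λ = -4 ± 4i: negative real part.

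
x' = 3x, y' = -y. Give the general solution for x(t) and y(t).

Coefficient matrix A = [[3, 0], [0, -1]].
Characteristic polynomial det(A - λI) = λ^2 - 2λ - 3 = 0.
Eigenvalues λ = -1, 3.
For λ=-1: (A-λI) row 1 is [4, 0], so an eigenvector is (0, 1).
For λ=3: (A-λI) row 2 is [0, -4], so an eigenvector is (-1, 0).
General solution: C_1e^(-t)(0,1) + C_2e^(3t)(-1,0).

x(t) = -C_2e^(3t), y(t) = C_1e^(-t)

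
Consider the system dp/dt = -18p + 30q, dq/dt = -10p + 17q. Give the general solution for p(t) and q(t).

p(t) = 3K_1e^(2t) + 2K_2e^(-3t), q(t) = 2K_1e^(2t) + K_2e^(-3t)

Coefficient matrix A = [[-18, 30], [-10, 17]].
Characteristic polynomial det(A - λI) = λ^2 + λ - 6 = 0.
Eigenvalues λ = 2, -3.
For λ=2: (A-λI) row 1 is [-20, 30], so an eigenvector is (3, 2).
For λ=-3: (A-λI) row 1 is [-15, 30], so an eigenvector is (2, 1).
General solution: K_1e^(2t)(3,2) + K_2e^(-3t)(2,1).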